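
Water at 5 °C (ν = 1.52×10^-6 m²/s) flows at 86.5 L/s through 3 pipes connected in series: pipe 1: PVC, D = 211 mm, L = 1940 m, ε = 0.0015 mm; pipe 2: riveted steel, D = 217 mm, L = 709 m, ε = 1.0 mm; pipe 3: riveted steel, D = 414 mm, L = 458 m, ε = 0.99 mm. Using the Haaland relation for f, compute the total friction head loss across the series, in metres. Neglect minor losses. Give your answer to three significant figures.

H ≈ 68.2 m

Pipe 1: V = 2.474 m/s, Re = 3.43×10^5, ε/D = 7.11×10^-6, f = 0.01405, h_1 = f(L/D)V²/2g = 40.29 m
Pipe 2: V = 2.339 m/s, Re = 3.34×10^5, ε/D = 0.00461, f = 0.02996, h_2 = f(L/D)V²/2g = 27.30 m
Pipe 3: V = 0.6426 m/s, Re = 1.75×10^5, ε/D = 0.00239, f = 0.02542, h_3 = f(L/D)V²/2g = 0.5917 m
Series → Q common, losses add: H = Σh = 68.17 m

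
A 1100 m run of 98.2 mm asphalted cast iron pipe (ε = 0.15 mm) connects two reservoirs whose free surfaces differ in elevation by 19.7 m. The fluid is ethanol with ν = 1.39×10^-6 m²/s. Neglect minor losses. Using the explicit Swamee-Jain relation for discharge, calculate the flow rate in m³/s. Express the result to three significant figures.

Q ≈ 0.00906 m³/s

Swamee-Jain (Type II): Q = -0.965·√(gD⁵h_f/L)·ln[ε/(3.7D) + √(3.17ν²L/(gD³h_f))]
√(gD⁵h_f/L) = √(9.81·0.0982⁵·19.7/1100) = 0.001267
ε/(3.7D) = 4.13×10^-4; √(3.17ν²L/(gD³h_f)) = 1.92×10^-4
Q = -0.965·0.001267·ln(6.047×10^-4) = 0.009058 m³/s
Check: V = 1.20 m/s, Re = 8.45×10^4, f = 0.02434, h_f = 19.9 m ≈ 19.7 m ✓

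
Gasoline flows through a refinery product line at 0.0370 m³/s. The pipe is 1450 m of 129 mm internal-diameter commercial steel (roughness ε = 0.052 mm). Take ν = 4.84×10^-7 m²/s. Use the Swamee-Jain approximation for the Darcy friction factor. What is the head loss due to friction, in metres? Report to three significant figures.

V = 4Q/(πD²) = 4·0.0370/(π·0.129²) = 2.831 m/s
Re = VD/ν = 2.831·0.129/4.84×10^-7 = 7.55×10^5 → turbulent
ε/D = 0.052/129 = 4.03×10^-4
Swamee-Jain: f = 0.01679
h_f = f(L/D)V²/(2g) = 0.01679·(1450/0.129)·2.831²/(2·9.81) = 77.08 m

h_f ≈ 77.1 m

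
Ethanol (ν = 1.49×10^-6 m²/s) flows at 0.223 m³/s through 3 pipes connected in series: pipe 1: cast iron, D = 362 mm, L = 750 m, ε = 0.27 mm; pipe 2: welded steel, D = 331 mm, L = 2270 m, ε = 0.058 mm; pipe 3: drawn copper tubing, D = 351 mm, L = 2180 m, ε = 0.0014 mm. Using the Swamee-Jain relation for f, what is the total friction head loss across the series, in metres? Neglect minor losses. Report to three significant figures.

Pipe 1: V = 2.167 m/s, Re = 5.26×10^5, ε/D = 7.46×10^-4, f = 0.01912, h_1 = f(L/D)V²/2g = 9.480 m
Pipe 2: V = 2.592 m/s, Re = 5.76×10^5, ε/D = 1.75×10^-4, f = 0.01508, h_2 = f(L/D)V²/2g = 35.41 m
Pipe 3: V = 2.305 m/s, Re = 5.43×10^5, ε/D = 3.99×10^-6, f = 0.01297, h_3 = f(L/D)V²/2g = 21.80 m
Series → Q common, losses add: H = Σh = 66.70 m

H ≈ 66.7 m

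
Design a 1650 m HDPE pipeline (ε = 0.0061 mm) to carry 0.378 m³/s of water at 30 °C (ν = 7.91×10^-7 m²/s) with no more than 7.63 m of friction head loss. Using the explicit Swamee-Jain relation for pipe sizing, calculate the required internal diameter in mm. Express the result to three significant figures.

D ≈ 498 mm

Swamee-Jain (Type III): D = 0.66·[ε^1.25·(LQ²/(gh_f))^4.75 + ν·Q^9.4·(L/(gh_f))^5.2]^0.04
LQ²/(gh_f) = 3.150; L/(gh_f) = 22.04
Term 1 = ε^1.25·(…)^4.75 = 7.05×10^-5; Term 2 = ν·Q^9.4·(…)^5.2 = 8.16×10^-4
D = 0.66·(7.05×10^-5 + 8.16×10^-4)^0.04 = 0.4983 m = 498 mm
Check: V = 1.94 m/s, Re = 1.22×10^6, f = 0.01156, h_f = 7.34 m ≈ 7.63 m ✓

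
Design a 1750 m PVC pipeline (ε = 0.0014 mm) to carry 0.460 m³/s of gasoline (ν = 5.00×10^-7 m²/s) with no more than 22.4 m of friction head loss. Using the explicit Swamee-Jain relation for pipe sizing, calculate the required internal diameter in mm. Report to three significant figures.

D ≈ 425 mm

Swamee-Jain (Type III): D = 0.66·[ε^1.25·(LQ²/(gh_f))^4.75 + ν·Q^9.4·(L/(gh_f))^5.2]^0.04
LQ²/(gh_f) = 1.685; L/(gh_f) = 7.964
Term 1 = ε^1.25·(…)^4.75 = 5.74×10^-7; Term 2 = ν·Q^9.4·(…)^5.2 = 1.64×10^-5
D = 0.66·(5.74×10^-7 + 1.64×10^-5)^0.04 = 0.4253 m = 425 mm
Check: V = 3.24 m/s, Re = 2.75×10^6, f = 0.01001, h_f = 22.0 m ≈ 22.4 m ✓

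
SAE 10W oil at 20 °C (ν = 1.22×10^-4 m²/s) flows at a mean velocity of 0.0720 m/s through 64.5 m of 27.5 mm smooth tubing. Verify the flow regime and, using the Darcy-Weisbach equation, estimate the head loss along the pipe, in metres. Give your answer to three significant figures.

h_f ≈ 2.44 m

Re = VD/ν = 0.0720·0.02750/1.22×10^-4 = 16.2 → laminar (Re < 2300)
f = 64/Re = 3.943
h_f = f(L/D)V²/(2g) = 3.943·(64.5/0.02750)·0.0720²/(2·9.81) = 2.444 m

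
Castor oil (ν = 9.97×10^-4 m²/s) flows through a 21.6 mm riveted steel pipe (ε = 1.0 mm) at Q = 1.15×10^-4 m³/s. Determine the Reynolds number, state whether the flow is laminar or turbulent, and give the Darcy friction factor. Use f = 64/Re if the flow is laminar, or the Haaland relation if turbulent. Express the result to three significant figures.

V = 4Q/(πD²) = 0.3138 m/s
Re = VD/ν = 0.3138·0.0216/9.97×10^-4 = 6.80
Re < 2300 → laminar → f = 64/Re = 9.413

Re ≈ 6.80; laminar; f = 64/Re ≈ 9.41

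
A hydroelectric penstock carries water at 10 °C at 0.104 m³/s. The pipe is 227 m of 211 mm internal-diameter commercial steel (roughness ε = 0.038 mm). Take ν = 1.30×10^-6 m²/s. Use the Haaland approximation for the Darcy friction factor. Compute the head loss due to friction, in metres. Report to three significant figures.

h_f ≈ 7.35 m

V = 4Q/(πD²) = 4·0.104/(π·0.211²) = 2.974 m/s
Re = VD/ν = 2.974·0.211/1.30×10^-6 = 4.83×10^5 → turbulent
ε/D = 0.038/211 = 1.80×10^-4
Haaland: f = 0.01515
h_f = f(L/D)V²/(2g) = 0.01515·(227/0.211)·2.974²/(2·9.81) = 7.347 m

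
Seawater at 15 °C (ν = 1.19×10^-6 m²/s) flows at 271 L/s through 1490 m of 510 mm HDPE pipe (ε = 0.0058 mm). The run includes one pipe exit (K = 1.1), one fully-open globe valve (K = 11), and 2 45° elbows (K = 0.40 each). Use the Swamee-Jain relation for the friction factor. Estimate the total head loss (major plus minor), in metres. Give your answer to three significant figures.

H_L ≈ 4.56 m

V = 4Q/(πD²) = 1.327 m/s; V²/2g = 0.08970 m
Re = 5.69×10^5, ε/D = 1.14×10^-5 → f = 0.01299 (Swamee-Jain)
Major: h_f = f(L/D)·V²/2g = 0.01299·2922·0.08970 = 3.405 m
Minor: ΣK = 12.9; h_m = ΣK·V²/2g = 1.157 m
Total H_L = 3.405 + 1.157 = 4.562 m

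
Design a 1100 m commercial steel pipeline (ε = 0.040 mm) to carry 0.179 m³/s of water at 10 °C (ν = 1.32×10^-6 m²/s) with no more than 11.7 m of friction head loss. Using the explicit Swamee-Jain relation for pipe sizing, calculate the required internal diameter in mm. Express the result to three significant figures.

Swamee-Jain (Type III): D = 0.66·[ε^1.25·(LQ²/(gh_f))^4.75 + ν·Q^9.4·(L/(gh_f))^5.2]^0.04
LQ²/(gh_f) = 0.3071; L/(gh_f) = 9.584
Term 1 = ε^1.25·(…)^4.75 = 1.17×10^-8; Term 2 = ν·Q^9.4·(…)^5.2 = 1.59×10^-8
D = 0.66·(1.17×10^-8 + 1.59×10^-8)^0.04 = 0.3290 m = 329 mm
Check: V = 2.11 m/s, Re = 5.25×10^5, f = 0.01464, h_f = 11.1 m ≈ 11.7 m ✓

D ≈ 329 mm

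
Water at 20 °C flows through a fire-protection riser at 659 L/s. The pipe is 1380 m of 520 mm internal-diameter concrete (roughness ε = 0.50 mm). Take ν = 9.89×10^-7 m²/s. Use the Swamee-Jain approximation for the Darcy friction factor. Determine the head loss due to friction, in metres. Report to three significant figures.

V = 4Q/(πD²) = 4·0.659/(π·0.520²) = 3.103 m/s
Re = VD/ν = 3.103·0.520/9.89×10^-7 = 1.63×10^6 → turbulent
ε/D = 0.50/520 = 9.62×10^-4
Swamee-Jain: f = 0.01971
h_f = f(L/D)V²/(2g) = 0.01971·(1380/0.520)·3.103²/(2·9.81) = 25.67 m

h_f ≈ 25.7 m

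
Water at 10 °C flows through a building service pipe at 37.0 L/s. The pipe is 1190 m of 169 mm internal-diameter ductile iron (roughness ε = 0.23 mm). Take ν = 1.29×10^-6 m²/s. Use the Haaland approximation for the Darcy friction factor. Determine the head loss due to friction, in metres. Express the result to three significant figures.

V = 4Q/(πD²) = 4·0.0370/(π·0.169²) = 1.649 m/s
Re = VD/ν = 1.649·0.169/1.29×10^-6 = 2.16×10^5 → turbulent
ε/D = 0.23/169 = 0.00136
Haaland: f = 0.02218
h_f = f(L/D)V²/(2g) = 0.02218·(1190/0.169)·1.649²/(2·9.81) = 21.66 m

h_f ≈ 21.7 m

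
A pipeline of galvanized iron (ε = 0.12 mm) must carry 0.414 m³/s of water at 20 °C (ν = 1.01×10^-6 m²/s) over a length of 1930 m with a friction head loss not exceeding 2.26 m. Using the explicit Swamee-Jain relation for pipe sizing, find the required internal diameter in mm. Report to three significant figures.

D ≈ 717 mm

Swamee-Jain (Type III): D = 0.66·[ε^1.25·(LQ²/(gh_f))^4.75 + ν·Q^9.4·(L/(gh_f))^5.2]^0.04
LQ²/(gh_f) = 14.92; L/(gh_f) = 87.05
Term 1 = ε^1.25·(…)^4.75 = 4.73; Term 2 = ν·Q^9.4·(…)^5.2 = 3.10
D = 0.66·(4.73 + 3.10)^0.04 = 0.7166 m = 717 mm
Check: V = 1.03 m/s, Re = 7.28×10^5, f = 0.01472, h_f = 2.13 m ≈ 2.26 m ✓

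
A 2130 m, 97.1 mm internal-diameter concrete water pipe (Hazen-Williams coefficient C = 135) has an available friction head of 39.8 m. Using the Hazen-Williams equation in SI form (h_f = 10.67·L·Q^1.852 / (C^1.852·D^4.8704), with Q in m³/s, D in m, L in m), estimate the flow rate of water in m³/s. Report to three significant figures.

Q ≈ 0.00952 m³/s

Rearranging: Q = [h_f·C^1.852·D^4.8704 / (10.67·L)]^(1/1.852)
Q = [39.8·135^1.852·0.0971^4.8704 / (10.67·2130)]^0.540 = 0.009516 m³/s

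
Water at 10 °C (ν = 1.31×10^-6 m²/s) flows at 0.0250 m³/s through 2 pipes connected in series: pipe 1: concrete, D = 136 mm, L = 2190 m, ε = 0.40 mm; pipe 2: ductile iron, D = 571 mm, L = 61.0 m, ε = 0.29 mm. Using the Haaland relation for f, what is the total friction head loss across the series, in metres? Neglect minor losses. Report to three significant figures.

H ≈ 65.0 m

Pipe 1: V = 1.721 m/s, Re = 1.79×10^5, ε/D = 0.00294, f = 0.02675, h_1 = f(L/D)V²/2g = 65.03 m
Pipe 2: V = 0.09763 m/s, Re = 4.26×10^4, ε/D = 5.08×10^-4, f = 0.02291, h_2 = f(L/D)V²/2g = 0.001189 m
Series → Q common, losses add: H = Σh = 65.03 m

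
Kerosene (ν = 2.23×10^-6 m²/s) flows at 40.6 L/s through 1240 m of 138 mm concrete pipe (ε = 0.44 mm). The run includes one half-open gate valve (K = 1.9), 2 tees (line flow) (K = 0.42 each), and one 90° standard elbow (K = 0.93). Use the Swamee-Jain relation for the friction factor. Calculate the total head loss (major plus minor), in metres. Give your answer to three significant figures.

V = 4Q/(πD²) = 2.714 m/s; V²/2g = 0.3755 m
Re = 1.68×10^5, ε/D = 0.00319 → f = 0.02758 (Swamee-Jain)
Major: h_f = f(L/D)·V²/2g = 0.02758·8986·0.3755 = 93.07 m
Minor: ΣK = 3.67; h_m = ΣK·V²/2g = 1.378 m
Total H_L = 93.07 + 1.378 = 94.44 m

H_L ≈ 94.4 m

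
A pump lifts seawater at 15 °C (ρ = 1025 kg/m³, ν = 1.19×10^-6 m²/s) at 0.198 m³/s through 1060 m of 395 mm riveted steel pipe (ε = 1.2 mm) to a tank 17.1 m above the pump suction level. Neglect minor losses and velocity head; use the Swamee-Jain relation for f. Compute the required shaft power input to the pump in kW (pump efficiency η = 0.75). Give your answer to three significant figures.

V = 4Q/(πD²) = 1.616 m/s; Re = 5.36×10^5; ε/D = 0.00304; f = 0.02661
h_f = f(L/D)V²/2g = 9.503 m
Total head H = z + h_f = 17.1 + 9.503 = 26.60 m
P_hyd = ρgQH = 1025·9.81·0.198·26.60 = 52.97 kW
P_shaft = P_hyd/η = 52.97/0.75 = 70.62 kW

P_shaft ≈ 70.6 kW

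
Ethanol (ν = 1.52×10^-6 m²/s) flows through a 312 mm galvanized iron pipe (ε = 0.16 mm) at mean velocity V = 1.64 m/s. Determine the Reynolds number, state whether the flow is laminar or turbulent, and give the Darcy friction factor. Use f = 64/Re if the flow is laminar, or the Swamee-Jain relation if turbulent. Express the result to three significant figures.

Re = VD/ν = 1.640·0.312/1.52×10^-6 = 3.37×10^5
Re > 4000 → turbulent; ε/D = 5.13×10^-4
Swamee-Jain: f = 0.01826

Re ≈ 3.37×10^5; turbulent; f ≈ 0.0183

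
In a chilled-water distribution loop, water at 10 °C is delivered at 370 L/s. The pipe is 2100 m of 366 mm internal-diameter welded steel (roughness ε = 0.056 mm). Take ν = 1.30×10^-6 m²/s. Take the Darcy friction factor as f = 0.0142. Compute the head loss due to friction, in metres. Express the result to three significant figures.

V = 4Q/(πD²) = 4·0.370/(π·0.366²) = 3.517 m/s
h_f = f(L/D)V²/(2g) = 0.01420·(2100/0.366)·3.517²/(2·9.81) = 51.36 m

h_f ≈ 51.4 m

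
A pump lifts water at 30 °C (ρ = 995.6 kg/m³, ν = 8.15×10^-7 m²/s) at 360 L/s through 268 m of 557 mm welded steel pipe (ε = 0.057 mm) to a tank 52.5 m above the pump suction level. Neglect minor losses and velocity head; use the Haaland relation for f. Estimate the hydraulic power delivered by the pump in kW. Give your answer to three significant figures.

V = 4Q/(πD²) = 1.477 m/s; Re = 1.01×10^6; ε/D = 1.02×10^-4; f = 0.01335
h_f = f(L/D)V²/2g = 0.7146 m
Total head H = z + h_f = 52.5 + 0.7146 = 53.21 m
P_hyd = ρgQH = 995.6·9.81·0.360·53.21 = 187.1 kW

P_hyd ≈ 187 kW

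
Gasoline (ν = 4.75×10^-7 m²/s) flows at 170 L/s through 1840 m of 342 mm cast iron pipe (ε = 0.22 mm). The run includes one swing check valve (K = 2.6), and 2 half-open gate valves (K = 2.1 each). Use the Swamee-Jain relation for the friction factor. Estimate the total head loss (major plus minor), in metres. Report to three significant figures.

V = 4Q/(πD²) = 1.851 m/s; V²/2g = 0.1745 m
Re = 1.33×10^6, ε/D = 6.43×10^-4 → f = 0.01809 (Swamee-Jain)
Major: h_f = f(L/D)·V²/2g = 0.01809·5380·0.1745 = 16.99 m
Minor: ΣK = 6.80; h_m = ΣK·V²/2g = 1.187 m
Total H_L = 16.99 + 1.187 = 18.17 m

H_L ≈ 18.2 m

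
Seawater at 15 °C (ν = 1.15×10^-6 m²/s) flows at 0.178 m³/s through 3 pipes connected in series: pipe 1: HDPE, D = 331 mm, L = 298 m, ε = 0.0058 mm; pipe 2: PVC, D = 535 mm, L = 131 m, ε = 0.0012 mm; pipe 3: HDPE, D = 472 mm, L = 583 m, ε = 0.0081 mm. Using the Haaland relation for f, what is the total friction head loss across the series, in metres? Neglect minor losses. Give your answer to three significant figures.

H ≈ 3.53 m

Pipe 1: V = 2.069 m/s, Re = 5.95×10^5, ε/D = 1.75×10^-5, f = 0.01290, h_1 = f(L/D)V²/2g = 2.532 m
Pipe 2: V = 0.7918 m/s, Re = 3.68×10^5, ε/D = 2.24×10^-6, f = 0.01383, h_2 = f(L/D)V²/2g = 0.1082 m
Pipe 3: V = 1.017 m/s, Re = 4.18×10^5, ε/D = 1.72×10^-5, f = 0.01367, h_3 = f(L/D)V²/2g = 0.8907 m
Series → Q common, losses add: H = Σh = 3.531 m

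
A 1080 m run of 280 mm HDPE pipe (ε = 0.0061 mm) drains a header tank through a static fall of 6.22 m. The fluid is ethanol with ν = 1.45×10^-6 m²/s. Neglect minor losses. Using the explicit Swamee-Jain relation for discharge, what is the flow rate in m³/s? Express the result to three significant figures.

Swamee-Jain (Type II): Q = -0.965·√(gD⁵h_f/L)·ln[ε/(3.7D) + √(3.17ν²L/(gD³h_f))]
√(gD⁵h_f/L) = √(9.81·0.280⁵·6.22/1080) = 0.009861
ε/(3.7D) = 5.89×10^-6; √(3.17ν²L/(gD³h_f)) = 7.33×10^-5
Q = -0.965·0.009861·ln(7.919×10^-5) = 0.08986 m³/s
Check: V = 1.46 m/s, Re = 2.82×10^5, f = 0.01479, h_f = 6.19 m ≈ 6.22 m ✓

Q ≈ 0.0899 m³/s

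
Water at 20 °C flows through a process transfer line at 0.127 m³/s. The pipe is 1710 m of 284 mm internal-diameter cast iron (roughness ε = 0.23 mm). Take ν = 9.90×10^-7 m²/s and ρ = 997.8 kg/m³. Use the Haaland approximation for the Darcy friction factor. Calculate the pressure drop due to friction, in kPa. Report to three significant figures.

V = 4Q/(πD²) = 4·0.127/(π·0.284²) = 2.005 m/s
Re = VD/ν = 2.005·0.284/9.90×10^-7 = 5.75×10^5 → turbulent
ε/D = 0.23/284 = 8.10×10^-4
Haaland: f = 0.01923
h_f = f(L/D)V²/(2g) = 0.01923·(1710/0.284)·2.005²/(2·9.81) = 23.72 m
Δp = ρg·h_f = 997.8·9.81·23.72 = 232.2 kPa

Δp ≈ 232 kPa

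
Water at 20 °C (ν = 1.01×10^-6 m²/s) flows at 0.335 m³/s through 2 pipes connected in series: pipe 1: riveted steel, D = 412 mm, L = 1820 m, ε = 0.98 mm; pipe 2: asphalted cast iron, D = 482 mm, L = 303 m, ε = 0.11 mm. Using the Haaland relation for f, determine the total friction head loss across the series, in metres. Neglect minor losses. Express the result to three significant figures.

H ≈ 36.8 m

Pipe 1: V = 2.513 m/s, Re = 1.03×10^6, ε/D = 0.00238, f = 0.02473, h_1 = f(L/D)V²/2g = 35.16 m
Pipe 2: V = 1.836 m/s, Re = 8.76×10^5, ε/D = 2.28×10^-4, f = 0.01500, h_2 = f(L/D)V²/2g = 1.620 m
Series → Q common, losses add: H = Σh = 36.78 m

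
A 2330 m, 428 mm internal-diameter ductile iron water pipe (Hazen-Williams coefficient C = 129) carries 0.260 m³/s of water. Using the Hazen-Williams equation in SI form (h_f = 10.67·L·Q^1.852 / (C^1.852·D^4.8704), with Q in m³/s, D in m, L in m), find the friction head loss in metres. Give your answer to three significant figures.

h_f ≈ 15.8 m

h_f = 10.67·2330·0.260^1.852 / (129^1.852·0.428^4.8704) = 15.79 m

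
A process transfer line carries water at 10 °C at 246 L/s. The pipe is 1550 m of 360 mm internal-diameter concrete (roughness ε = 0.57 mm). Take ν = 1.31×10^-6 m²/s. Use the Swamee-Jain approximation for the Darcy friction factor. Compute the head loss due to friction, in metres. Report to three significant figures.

V = 4Q/(πD²) = 4·0.246/(π·0.360²) = 2.417 m/s
Re = VD/ν = 2.417·0.360/1.31×10^-6 = 6.64×10^5 → turbulent
ε/D = 0.57/360 = 0.00158
Swamee-Jain: f = 0.02246
h_f = f(L/D)V²/(2g) = 0.02246·(1550/0.360)·2.417²/(2·9.81) = 28.79 m

h_f ≈ 28.8 m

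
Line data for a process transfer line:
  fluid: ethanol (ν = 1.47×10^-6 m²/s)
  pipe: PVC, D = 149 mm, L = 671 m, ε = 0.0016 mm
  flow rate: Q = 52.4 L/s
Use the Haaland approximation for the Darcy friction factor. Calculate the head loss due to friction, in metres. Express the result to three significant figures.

h_f ≈ 29.8 m

V = 4Q/(πD²) = 4·0.0524/(π·0.149²) = 3.005 m/s
Re = VD/ν = 3.005·0.149/1.47×10^-6 = 3.05×10^5 → turbulent
ε/D = 0.0016/149 = 1.07×10^-5
Haaland: f = 0.01439
h_f = f(L/D)V²/(2g) = 0.01439·(671/0.149)·3.005²/(2·9.81) = 29.83 m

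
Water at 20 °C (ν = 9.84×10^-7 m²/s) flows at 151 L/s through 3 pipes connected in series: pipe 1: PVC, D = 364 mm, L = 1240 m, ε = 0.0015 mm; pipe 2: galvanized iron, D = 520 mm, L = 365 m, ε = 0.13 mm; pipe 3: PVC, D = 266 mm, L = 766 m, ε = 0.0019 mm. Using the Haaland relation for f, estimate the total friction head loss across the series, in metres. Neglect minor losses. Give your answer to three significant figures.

Pipe 1: V = 1.451 m/s, Re = 5.37×10^5, ε/D = 4.12×10^-6, f = 0.01295, h_1 = f(L/D)V²/2g = 4.733 m
Pipe 2: V = 0.7110 m/s, Re = 3.76×10^5, ε/D = 2.50×10^-4, f = 0.01610, h_2 = f(L/D)V²/2g = 0.2912 m
Pipe 3: V = 2.717 m/s, Re = 7.35×10^5, ε/D = 7.14×10^-6, f = 0.01231, h_3 = f(L/D)V²/2g = 13.34 m
Series → Q common, losses add: H = Σh = 18.37 m

H ≈ 18.4 m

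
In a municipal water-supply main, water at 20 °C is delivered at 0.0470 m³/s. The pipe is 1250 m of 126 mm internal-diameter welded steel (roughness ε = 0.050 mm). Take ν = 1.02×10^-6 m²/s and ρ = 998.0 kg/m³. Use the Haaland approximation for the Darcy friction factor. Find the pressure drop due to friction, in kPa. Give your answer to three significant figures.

V = 4Q/(πD²) = 4·0.0470/(π·0.126²) = 3.769 m/s
Re = VD/ν = 3.769·0.126/1.02×10^-6 = 4.66×10^5 → turbulent
ε/D = 0.050/126 = 3.97×10^-4
Haaland: f = 0.01695
h_f = f(L/D)V²/(2g) = 0.01695·(1250/0.126)·3.769²/(2·9.81) = 121.8 m
Δp = ρg·h_f = 998.0·9.81·121.8 = 1192 kPa

Δp ≈ 1190 kPa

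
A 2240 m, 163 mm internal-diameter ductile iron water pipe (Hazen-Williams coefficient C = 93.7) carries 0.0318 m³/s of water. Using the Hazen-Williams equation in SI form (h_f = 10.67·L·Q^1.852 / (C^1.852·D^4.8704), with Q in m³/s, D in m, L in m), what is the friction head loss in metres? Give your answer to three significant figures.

h_f ≈ 61.7 m

h_f = 10.67·2240·0.0318^1.852 / (93.7^1.852·0.163^4.8704) = 61.69 m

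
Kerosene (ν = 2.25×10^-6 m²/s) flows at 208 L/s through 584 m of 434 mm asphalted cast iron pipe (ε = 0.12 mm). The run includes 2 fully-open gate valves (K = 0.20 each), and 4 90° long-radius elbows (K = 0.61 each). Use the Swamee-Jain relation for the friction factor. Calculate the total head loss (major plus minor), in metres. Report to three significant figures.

V = 4Q/(πD²) = 1.406 m/s; V²/2g = 0.1008 m
Re = 2.71×10^5, ε/D = 2.76×10^-4 → f = 0.01706 (Swamee-Jain)
Major: h_f = f(L/D)·V²/2g = 0.01706·1346·0.1008 = 2.313 m
Minor: ΣK = 2.84; h_m = ΣK·V²/2g = 0.2862 m
Total H_L = 2.313 + 0.2862 = 2.600 m

H_L ≈ 2.60 m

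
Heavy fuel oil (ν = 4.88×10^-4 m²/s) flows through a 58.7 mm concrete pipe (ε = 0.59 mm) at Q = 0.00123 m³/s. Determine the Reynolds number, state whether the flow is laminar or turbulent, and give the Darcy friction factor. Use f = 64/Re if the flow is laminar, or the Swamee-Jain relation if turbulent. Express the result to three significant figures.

Re ≈ 54.7; laminar; f = 64/Re ≈ 1.17

V = 4Q/(πD²) = 0.4545 m/s
Re = VD/ν = 0.4545·0.0587/4.88×10^-4 = 54.7
Re < 2300 → laminar → f = 64/Re = 1.171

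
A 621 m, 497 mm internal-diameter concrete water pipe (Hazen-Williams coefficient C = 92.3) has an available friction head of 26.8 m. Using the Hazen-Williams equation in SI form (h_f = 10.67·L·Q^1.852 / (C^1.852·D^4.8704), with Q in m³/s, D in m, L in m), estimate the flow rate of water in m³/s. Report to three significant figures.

Q ≈ 0.749 m³/s

Rearranging: Q = [h_f·C^1.852·D^4.8704 / (10.67·L)]^(1/1.852)
Q = [26.8·92.3^1.852·0.497^4.8704 / (10.67·621)]^0.540 = 0.7490 m³/s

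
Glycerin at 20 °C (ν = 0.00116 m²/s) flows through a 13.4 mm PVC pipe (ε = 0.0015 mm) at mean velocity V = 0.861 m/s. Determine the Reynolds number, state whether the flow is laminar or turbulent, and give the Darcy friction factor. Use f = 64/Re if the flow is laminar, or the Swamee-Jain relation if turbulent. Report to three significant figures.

Re = VD/ν = 0.8610·0.0134/0.00116 = 9.95
Re < 2300 → laminar → f = 64/Re = 6.435

Re ≈ 9.95; laminar; f = 64/Re ≈ 6.43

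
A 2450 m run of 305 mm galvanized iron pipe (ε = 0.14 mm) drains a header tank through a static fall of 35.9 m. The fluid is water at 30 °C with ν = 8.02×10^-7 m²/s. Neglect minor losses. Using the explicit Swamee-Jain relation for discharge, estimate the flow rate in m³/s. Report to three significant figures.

Q ≈ 0.166 m³/s

Swamee-Jain (Type II): Q = -0.965·√(gD⁵h_f/L)·ln[ε/(3.7D) + √(3.17ν²L/(gD³h_f))]
√(gD⁵h_f/L) = √(9.81·0.305⁵·35.9/2450) = 0.01948
ε/(3.7D) = 1.24×10^-4; √(3.17ν²L/(gD³h_f)) = 2.24×10^-5
Q = -0.965·0.01948·ln(1.464×10^-4) = 0.1660 m³/s
Check: V = 2.27 m/s, Re = 8.64×10^5, f = 0.01710, h_f = 36.1 m ≈ 35.9 m ✓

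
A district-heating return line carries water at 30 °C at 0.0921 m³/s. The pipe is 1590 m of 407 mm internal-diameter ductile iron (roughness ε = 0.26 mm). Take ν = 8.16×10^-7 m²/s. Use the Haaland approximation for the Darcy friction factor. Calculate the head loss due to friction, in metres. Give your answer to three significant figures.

V = 4Q/(πD²) = 4·0.0921/(π·0.407²) = 0.7079 m/s
Re = VD/ν = 0.7079·0.407/8.16×10^-7 = 3.53×10^5 → turbulent
ε/D = 0.26/407 = 6.39×10^-4
Haaland: f = 0.01868
h_f = f(L/D)V²/(2g) = 0.01868·(1590/0.407)·0.7079²/(2·9.81) = 1.864 m

h_f ≈ 1.86 m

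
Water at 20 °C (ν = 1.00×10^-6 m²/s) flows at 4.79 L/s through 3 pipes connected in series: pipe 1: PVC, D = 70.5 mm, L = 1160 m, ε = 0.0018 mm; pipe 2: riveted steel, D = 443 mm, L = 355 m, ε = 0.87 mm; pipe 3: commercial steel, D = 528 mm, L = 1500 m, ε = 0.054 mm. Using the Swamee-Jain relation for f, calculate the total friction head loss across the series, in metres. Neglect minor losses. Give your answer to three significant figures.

H ≈ 23.4 m

Pipe 1: V = 1.227 m/s, Re = 8.65×10^4, ε/D = 2.55×10^-5, f = 0.01856, h_1 = f(L/D)V²/2g = 23.44 m
Pipe 2: V = 0.03108 m/s, Re = 1.38×10^4, ε/D = 0.00196, f = 0.03206, h_2 = f(L/D)V²/2g = 0.001265 m
Pipe 3: V = 0.02188 m/s, Re = 1.16×10^4, ε/D = 1.02×10^-4, f = 0.02997, h_3 = f(L/D)V²/2g = 0.002077 m
Series → Q common, losses add: H = Σh = 23.44 m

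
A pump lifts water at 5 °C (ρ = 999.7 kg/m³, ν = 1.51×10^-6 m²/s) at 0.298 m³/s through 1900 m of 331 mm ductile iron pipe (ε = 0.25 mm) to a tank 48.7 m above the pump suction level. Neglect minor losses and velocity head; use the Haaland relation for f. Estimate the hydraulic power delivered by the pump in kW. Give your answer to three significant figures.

P_hyd ≈ 335 kW

V = 4Q/(πD²) = 3.463 m/s; Re = 7.59×10^5; ε/D = 7.55×10^-4; f = 0.01882
h_f = f(L/D)V²/2g = 66.05 m
Total head H = z + h_f = 48.7 + 66.05 = 114.7 m
P_hyd = ρgQH = 999.7·9.81·0.298·114.7 = 335.3 kW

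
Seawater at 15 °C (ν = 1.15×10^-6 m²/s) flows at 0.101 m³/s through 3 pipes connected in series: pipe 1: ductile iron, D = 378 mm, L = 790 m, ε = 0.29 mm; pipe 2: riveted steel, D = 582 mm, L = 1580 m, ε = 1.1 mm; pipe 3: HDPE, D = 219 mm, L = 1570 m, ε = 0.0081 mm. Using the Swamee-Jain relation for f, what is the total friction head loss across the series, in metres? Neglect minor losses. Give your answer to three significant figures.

Pipe 1: V = 0.9000 m/s, Re = 2.96×10^5, ε/D = 7.67×10^-4, f = 0.01973, h_1 = f(L/D)V²/2g = 1.703 m
Pipe 2: V = 0.3797 m/s, Re = 1.92×10^5, ε/D = 0.00189, f = 0.02421, h_2 = f(L/D)V²/2g = 0.4828 m
Pipe 3: V = 2.681 m/s, Re = 5.11×10^5, ε/D = 3.70×10^-5, f = 0.01361, h_3 = f(L/D)V²/2g = 35.76 m
Series → Q common, losses add: H = Σh = 37.95 m

H ≈ 37.9 m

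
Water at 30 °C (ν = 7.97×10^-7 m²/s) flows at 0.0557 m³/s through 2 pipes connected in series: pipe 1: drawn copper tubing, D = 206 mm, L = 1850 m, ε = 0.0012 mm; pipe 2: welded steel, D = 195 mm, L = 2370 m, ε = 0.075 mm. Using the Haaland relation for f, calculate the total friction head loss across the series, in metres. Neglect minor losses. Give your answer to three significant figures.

Pipe 1: V = 1.671 m/s, Re = 4.32×10^5, ε/D = 5.83×10^-6, f = 0.01347, h_1 = f(L/D)V²/2g = 17.22 m
Pipe 2: V = 1.865 m/s, Re = 4.56×10^5, ε/D = 3.85×10^-4, f = 0.01688, h_2 = f(L/D)V²/2g = 36.38 m
Series → Q common, losses add: H = Σh = 53.60 m

H ≈ 53.6 m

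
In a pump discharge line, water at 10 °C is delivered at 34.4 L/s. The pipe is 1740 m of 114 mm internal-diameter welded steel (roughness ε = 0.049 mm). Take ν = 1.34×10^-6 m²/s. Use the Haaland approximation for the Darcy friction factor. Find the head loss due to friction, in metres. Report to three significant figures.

V = 4Q/(πD²) = 4·0.0344/(π·0.114²) = 3.370 m/s
Re = VD/ν = 3.370·0.114/1.34×10^-6 = 2.87×10^5 → turbulent
ε/D = 0.049/114 = 4.30×10^-4
Haaland: f = 0.01771
h_f = f(L/D)V²/(2g) = 0.01771·(1740/0.114)·3.370²/(2·9.81) = 156.5 m

h_f ≈ 157 m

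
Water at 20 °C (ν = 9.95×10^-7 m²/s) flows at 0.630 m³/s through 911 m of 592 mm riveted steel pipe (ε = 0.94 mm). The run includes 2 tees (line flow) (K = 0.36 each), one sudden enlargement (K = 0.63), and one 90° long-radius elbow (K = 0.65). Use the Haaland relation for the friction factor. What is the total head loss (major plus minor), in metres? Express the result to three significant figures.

V = 4Q/(πD²) = 2.289 m/s; V²/2g = 0.2670 m
Re = 1.36×10^6, ε/D = 0.00159 → f = 0.02223 (Haaland)
Major: h_f = f(L/D)·V²/2g = 0.02223·1539·0.2670 = 9.135 m
Minor: ΣK = 2.00; h_m = ΣK·V²/2g = 0.5340 m
Total H_L = 9.135 + 0.5340 = 9.669 m

H_L ≈ 9.67 m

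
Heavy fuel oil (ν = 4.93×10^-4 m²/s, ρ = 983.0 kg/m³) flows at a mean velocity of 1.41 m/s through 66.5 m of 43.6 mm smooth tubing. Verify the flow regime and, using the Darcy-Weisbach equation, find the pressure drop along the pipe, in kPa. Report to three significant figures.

Re = VD/ν = 1.41·0.04360/4.93×10^-4 = 125 → laminar (Re < 2300)
f = 64/Re = 0.5132
h_f = f(L/D)V²/(2g) = 0.5132·(66.5/0.04360)·1.41²/(2·9.81) = 79.32 m
Δp = ρg·h_f = 983.0·9.81·79.32 = 764.9 kPa

Δp ≈ 765 kPa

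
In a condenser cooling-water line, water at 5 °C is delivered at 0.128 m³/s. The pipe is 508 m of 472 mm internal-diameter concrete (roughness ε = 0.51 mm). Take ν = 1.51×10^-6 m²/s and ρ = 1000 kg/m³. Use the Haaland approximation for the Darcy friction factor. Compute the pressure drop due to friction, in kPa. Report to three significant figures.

Δp ≈ 6.07 kPa

V = 4Q/(πD²) = 4·0.128/(π·0.472²) = 0.7315 m/s
Re = VD/ν = 0.7315·0.472/1.51×10^-6 = 2.29×10^5 → turbulent
ε/D = 0.51/472 = 0.00108
Haaland: f = 0.02109
h_f = f(L/D)V²/(2g) = 0.02109·(508/0.472)·0.7315²/(2·9.81) = 0.6191 m
Δp = ρg·h_f = 1000·9.81·0.6191 = 6.074 kPa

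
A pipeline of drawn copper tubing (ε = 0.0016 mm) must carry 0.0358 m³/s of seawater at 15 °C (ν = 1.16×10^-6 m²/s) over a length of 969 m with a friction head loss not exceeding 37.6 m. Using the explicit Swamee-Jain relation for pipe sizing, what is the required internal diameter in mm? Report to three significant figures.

Swamee-Jain (Type III): D = 0.66·[ε^1.25·(LQ²/(gh_f))^4.75 + ν·Q^9.4·(L/(gh_f))^5.2]^0.04
LQ²/(gh_f) = 0.003367; L/(gh_f) = 2.627
Term 1 = ε^1.25·(…)^4.75 = 1.02×10^-19; Term 2 = ν·Q^9.4·(…)^5.2 = 4.49×10^-18
D = 0.66·(1.02×10^-19 + 4.49×10^-18)^0.04 = 0.1337 m = 134 mm
Check: V = 2.55 m/s, Re = 2.94×10^5, f = 0.01457, h_f = 35.0 m ≈ 37.6 m ✓

D ≈ 134 mm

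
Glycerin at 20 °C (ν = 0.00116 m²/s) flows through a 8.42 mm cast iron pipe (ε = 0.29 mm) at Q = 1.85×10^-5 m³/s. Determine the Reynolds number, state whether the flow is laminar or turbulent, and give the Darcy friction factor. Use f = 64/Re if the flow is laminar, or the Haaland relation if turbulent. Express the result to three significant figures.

V = 4Q/(πD²) = 0.3322 m/s
Re = VD/ν = 0.3322·0.00842/0.00116 = 2.41
Re < 2300 → laminar → f = 64/Re = 26.54

Re ≈ 2.41; laminar; f = 64/Re ≈ 26.5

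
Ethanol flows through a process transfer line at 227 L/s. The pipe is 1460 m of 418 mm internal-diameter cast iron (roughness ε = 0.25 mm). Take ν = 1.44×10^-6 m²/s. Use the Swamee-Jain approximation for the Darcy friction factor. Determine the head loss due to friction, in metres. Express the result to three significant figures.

h_f ≈ 8.96 m

V = 4Q/(πD²) = 4·0.227/(π·0.418²) = 1.654 m/s
Re = VD/ν = 1.654·0.418/1.44×10^-6 = 4.80×10^5 → turbulent
ε/D = 0.25/418 = 5.98×10^-4
Swamee-Jain: f = 0.01840
h_f = f(L/D)V²/(2g) = 0.01840·(1460/0.418)·1.654²/(2·9.81) = 8.961 m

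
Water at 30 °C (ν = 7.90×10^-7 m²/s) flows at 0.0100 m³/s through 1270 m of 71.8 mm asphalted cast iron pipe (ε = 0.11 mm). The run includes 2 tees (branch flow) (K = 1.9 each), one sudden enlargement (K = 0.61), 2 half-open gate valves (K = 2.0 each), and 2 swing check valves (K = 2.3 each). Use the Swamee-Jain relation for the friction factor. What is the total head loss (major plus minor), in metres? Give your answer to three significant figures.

H_L ≈ 130 m

V = 4Q/(πD²) = 2.470 m/s; V²/2g = 0.3109 m
Re = 2.24×10^5, ε/D = 0.00153 → f = 0.02296 (Swamee-Jain)
Major: h_f = f(L/D)·V²/2g = 0.02296·17688·0.3109 = 126.3 m
Minor: ΣK = 13.0; h_m = ΣK·V²/2g = 4.045 m
Total H_L = 126.3 + 4.045 = 130.3 m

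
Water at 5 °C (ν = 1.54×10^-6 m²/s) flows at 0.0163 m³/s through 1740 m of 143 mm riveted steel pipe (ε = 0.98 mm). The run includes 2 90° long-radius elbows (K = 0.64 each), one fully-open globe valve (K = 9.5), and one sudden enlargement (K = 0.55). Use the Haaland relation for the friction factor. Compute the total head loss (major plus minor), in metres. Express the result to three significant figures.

H_L ≈ 22.5 m

V = 4Q/(πD²) = 1.015 m/s; V²/2g = 0.05250 m
Re = 9.42×10^4, ε/D = 0.00685 → f = 0.03430 (Haaland)
Major: h_f = f(L/D)·V²/2g = 0.03430·12168·0.05250 = 21.91 m
Minor: ΣK = 11.3; h_m = ΣK·V²/2g = 0.5948 m
Total H_L = 21.91 + 0.5948 = 22.50 m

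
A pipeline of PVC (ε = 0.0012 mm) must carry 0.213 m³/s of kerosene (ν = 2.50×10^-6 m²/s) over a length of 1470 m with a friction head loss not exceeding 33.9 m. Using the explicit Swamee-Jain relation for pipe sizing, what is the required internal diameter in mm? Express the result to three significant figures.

D ≈ 300 mm

Swamee-Jain (Type III): D = 0.66·[ε^1.25·(LQ²/(gh_f))^4.75 + ν·Q^9.4·(L/(gh_f))^5.2]^0.04
LQ²/(gh_f) = 0.2005; L/(gh_f) = 4.420
Term 1 = ε^1.25·(…)^4.75 = 1.93×10^-11; Term 2 = ν·Q^9.4·(…)^5.2 = 2.76×10^-9
D = 0.66·(1.93×10^-11 + 2.76×10^-9)^0.04 = 0.3001 m = 300 mm
Check: V = 3.01 m/s, Re = 3.61×10^5, f = 0.01394, h_f = 31.5 m ≈ 33.9 m ✓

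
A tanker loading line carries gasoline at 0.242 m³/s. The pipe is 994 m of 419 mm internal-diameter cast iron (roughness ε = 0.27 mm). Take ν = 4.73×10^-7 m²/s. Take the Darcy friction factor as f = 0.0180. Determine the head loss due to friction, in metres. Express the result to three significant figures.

V = 4Q/(πD²) = 4·0.242/(π·0.419²) = 1.755 m/s
h_f = f(L/D)V²/(2g) = 0.01800·(994/0.419)·1.755²/(2·9.81) = 6.704 m

h_f ≈ 6.70 m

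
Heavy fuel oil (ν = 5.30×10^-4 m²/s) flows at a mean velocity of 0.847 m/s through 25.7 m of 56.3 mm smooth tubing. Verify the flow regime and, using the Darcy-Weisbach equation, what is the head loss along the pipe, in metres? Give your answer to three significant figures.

h_f ≈ 11.9 m

Re = VD/ν = 0.847·0.05630/5.30×10^-4 = 90.0 → laminar (Re < 2300)
f = 64/Re = 0.7113
h_f = f(L/D)V²/(2g) = 0.7113·(25.7/0.05630)·0.847²/(2·9.81) = 11.87 m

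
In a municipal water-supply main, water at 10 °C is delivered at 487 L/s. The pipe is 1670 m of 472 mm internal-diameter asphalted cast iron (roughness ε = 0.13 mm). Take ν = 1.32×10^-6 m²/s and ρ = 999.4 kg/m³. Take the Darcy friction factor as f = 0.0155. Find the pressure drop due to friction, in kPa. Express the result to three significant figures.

Δp ≈ 212 kPa

V = 4Q/(πD²) = 4·0.487/(π·0.472²) = 2.783 m/s
h_f = f(L/D)V²/(2g) = 0.01550·(1670/0.472)·2.783²/(2·9.81) = 21.65 m
Δp = ρg·h_f = 999.4·9.81·21.65 = 212.3 kPa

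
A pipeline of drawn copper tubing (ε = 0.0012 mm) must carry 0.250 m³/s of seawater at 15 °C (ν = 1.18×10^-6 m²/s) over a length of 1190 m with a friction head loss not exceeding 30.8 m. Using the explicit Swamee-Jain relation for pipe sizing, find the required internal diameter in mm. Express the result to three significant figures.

D ≈ 302 mm

Swamee-Jain (Type III): D = 0.66·[ε^1.25·(LQ²/(gh_f))^4.75 + ν·Q^9.4·(L/(gh_f))^5.2]^0.04
LQ²/(gh_f) = 0.2462; L/(gh_f) = 3.938
Term 1 = ε^1.25·(…)^4.75 = 5.10×10^-11; Term 2 = ν·Q^9.4·(…)^5.2 = 3.22×10^-9
D = 0.66·(5.10×10^-11 + 3.22×10^-9)^0.04 = 0.3021 m = 302 mm
Check: V = 3.49 m/s, Re = 8.93×10^5, f = 0.01192, h_f = 29.1 m ≈ 30.8 m ✓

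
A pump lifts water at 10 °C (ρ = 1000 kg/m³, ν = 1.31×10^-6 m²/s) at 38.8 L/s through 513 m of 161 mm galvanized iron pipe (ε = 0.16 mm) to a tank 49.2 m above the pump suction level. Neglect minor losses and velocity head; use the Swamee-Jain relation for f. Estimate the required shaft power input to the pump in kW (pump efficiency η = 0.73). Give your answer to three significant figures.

V = 4Q/(πD²) = 1.906 m/s; Re = 2.34×10^5; ε/D = 9.94×10^-4; f = 0.02098
h_f = f(L/D)V²/2g = 12.37 m
Total head H = z + h_f = 49.2 + 12.37 = 61.57 m
P_hyd = ρgQH = 1000·9.81·0.0388·61.57 = 23.44 kW
P_shaft = P_hyd/η = 23.44/0.73 = 32.11 kW

P_shaft ≈ 32.1 kW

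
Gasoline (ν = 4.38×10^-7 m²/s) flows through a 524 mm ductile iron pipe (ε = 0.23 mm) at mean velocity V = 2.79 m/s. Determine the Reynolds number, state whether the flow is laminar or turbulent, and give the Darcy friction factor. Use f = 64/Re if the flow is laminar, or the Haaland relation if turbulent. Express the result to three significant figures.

Re = VD/ν = 2.790·0.524/4.38×10^-7 = 3.34×10^6
Re > 4000 → turbulent; ε/D = 4.39×10^-4
Haaland: f = 0.01640

Re ≈ 3.34×10^6; turbulent; f ≈ 0.0164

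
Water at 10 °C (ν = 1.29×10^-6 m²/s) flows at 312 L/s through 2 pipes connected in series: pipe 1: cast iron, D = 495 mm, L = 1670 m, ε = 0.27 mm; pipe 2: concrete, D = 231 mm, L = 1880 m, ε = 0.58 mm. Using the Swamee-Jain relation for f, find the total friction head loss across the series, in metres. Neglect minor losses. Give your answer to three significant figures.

H ≈ 585 m

Pipe 1: V = 1.621 m/s, Re = 6.22×10^5, ε/D = 5.45×10^-4, f = 0.01788, h_1 = f(L/D)V²/2g = 8.083 m
Pipe 2: V = 7.445 m/s, Re = 1.33×10^6, ε/D = 0.00251, f = 0.02508, h_2 = f(L/D)V²/2g = 576.6 m
Series → Q common, losses add: H = Σh = 584.7 m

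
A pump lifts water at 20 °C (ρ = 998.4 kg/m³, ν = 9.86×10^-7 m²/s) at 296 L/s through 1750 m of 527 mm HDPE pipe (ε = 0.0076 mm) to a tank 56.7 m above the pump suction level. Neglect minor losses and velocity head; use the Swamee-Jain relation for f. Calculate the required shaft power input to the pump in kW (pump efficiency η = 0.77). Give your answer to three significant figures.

P_shaft ≈ 228 kW

V = 4Q/(πD²) = 1.357 m/s; Re = 7.25×10^5; ε/D = 1.44×10^-5; f = 0.01255
h_f = f(L/D)V²/2g = 3.911 m
Total head H = z + h_f = 56.7 + 3.911 = 60.61 m
P_hyd = ρgQH = 998.4·9.81·0.296·60.61 = 175.7 kW
P_shaft = P_hyd/η = 175.7/0.77 = 228.2 kW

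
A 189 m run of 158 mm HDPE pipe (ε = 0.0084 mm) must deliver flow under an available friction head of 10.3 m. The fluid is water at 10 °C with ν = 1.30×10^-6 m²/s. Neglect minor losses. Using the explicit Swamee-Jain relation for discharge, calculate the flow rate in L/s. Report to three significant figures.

Q ≈ 67.5 L/s

Swamee-Jain (Type II): Q = -0.965·√(gD⁵h_f/L)·ln[ε/(3.7D) + √(3.17ν²L/(gD³h_f))]
√(gD⁵h_f/L) = √(9.81·0.158⁵·10.3/189) = 0.007255
ε/(3.7D) = 1.44×10^-5; √(3.17ν²L/(gD³h_f)) = 5.04×10^-5
Q = -0.965·0.007255·ln(6.477×10^-5) = 0.06753 m³/s
Check: V = 3.44 m/s, Re = 4.19×10^5, f = 0.01423, h_f = 10.3 m ≈ 10.3 m ✓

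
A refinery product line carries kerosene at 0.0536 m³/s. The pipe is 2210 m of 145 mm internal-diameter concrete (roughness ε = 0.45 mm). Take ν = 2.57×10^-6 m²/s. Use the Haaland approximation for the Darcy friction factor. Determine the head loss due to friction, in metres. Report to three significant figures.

h_f ≈ 222 m

V = 4Q/(πD²) = 4·0.0536/(π·0.145²) = 3.246 m/s
Re = VD/ν = 3.246·0.145/2.57×10^-6 = 1.83×10^5 → turbulent
ε/D = 0.45/145 = 0.00310
Haaland: f = 0.02711
h_f = f(L/D)V²/(2g) = 0.02711·(2210/0.145)·3.246²/(2·9.81) = 221.9 m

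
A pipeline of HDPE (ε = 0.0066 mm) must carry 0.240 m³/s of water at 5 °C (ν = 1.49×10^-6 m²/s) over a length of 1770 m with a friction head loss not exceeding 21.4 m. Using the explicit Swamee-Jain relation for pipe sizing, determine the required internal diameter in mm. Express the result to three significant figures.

Swamee-Jain (Type III): D = 0.66·[ε^1.25·(LQ²/(gh_f))^4.75 + ν·Q^9.4·(L/(gh_f))^5.2]^0.04
LQ²/(gh_f) = 0.4856; L/(gh_f) = 8.431
Term 1 = ε^1.25·(…)^4.75 = 1.08×10^-8; Term 2 = ν·Q^9.4·(…)^5.2 = 1.45×10^-7
D = 0.66·(1.08×10^-8 + 1.45×10^-7)^0.04 = 0.3526 m = 353 mm
Check: V = 2.46 m/s, Re = 5.82×10^5, f = 0.01307, h_f = 20.2 m ≈ 21.4 m ✓

D ≈ 353 mm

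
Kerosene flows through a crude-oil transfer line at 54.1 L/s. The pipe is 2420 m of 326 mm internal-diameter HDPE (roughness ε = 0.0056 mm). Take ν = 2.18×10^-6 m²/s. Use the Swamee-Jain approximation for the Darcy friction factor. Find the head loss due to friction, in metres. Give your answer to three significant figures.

h_f ≈ 2.87 m

V = 4Q/(πD²) = 4·0.0541/(π·0.326²) = 0.6481 m/s
Re = VD/ν = 0.6481·0.326/2.18×10^-6 = 9.69×10^4 → turbulent
ε/D = 0.0056/326 = 1.72×10^-5
Swamee-Jain: f = 0.01808
h_f = f(L/D)V²/(2g) = 0.01808·(2420/0.326)·0.6481²/(2·9.81) = 2.874 m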